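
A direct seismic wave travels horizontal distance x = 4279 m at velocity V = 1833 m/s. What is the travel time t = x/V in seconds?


t = x / V
= 4279 / 1833
= 2.3344 s

2.3344


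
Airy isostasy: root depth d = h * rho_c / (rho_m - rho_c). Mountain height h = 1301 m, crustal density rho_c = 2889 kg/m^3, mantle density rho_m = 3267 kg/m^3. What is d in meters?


rho_m - rho_c = 3267 - 2889 = 378
d = 1301 * 2889 / 378
= 3758589 / 378
= 9943.36 m

9943.36


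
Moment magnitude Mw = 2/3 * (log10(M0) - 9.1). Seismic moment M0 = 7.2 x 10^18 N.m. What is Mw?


log10(M0) = log10(7.2 x 10^18) = 18.8573
Mw = 2/3 * (18.8573 - 9.1)
= 2/3 * 9.7573
= 6.5

6.5


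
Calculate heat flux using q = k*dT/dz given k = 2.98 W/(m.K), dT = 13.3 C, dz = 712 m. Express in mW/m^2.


q = k * dT / dz * 1000
= 2.98 * 13.3 / 712 * 1000
= 0.055666 * 1000
= 55.6657 mW/m^2

55.6657


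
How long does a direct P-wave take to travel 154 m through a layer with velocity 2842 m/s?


t = x / V
= 154 / 2842
= 0.0542 s

0.0542


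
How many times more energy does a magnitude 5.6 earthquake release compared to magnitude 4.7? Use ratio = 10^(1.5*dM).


M2 - M1 = 5.6 - 4.7 = 0.9
1.5 * 0.9 = 1.35
ratio = 10^1.35 = 22.39

22.39


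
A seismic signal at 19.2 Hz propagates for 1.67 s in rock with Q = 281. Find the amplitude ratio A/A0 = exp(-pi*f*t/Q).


pi*f*t/Q = pi*19.2*1.67/281 = 0.358477
A/A0 = exp(-0.358477) = 0.69874

0.69874


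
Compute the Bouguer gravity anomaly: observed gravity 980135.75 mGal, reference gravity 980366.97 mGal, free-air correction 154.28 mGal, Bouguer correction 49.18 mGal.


BA = g_obs - g_ref + FAC - BC
= 980135.75 - 980366.97 + 154.28 - 49.18
= -126.12 mGal

-126.12


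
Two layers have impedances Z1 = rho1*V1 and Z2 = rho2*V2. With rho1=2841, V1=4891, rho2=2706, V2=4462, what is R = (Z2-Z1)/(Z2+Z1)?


Z1 = 2841 * 4891 = 13895331
Z2 = 2706 * 4462 = 12074172
R = (12074172 - 13895331) / (12074172 + 13895331) = -1821159 / 25969503 = -0.0701

-0.0701


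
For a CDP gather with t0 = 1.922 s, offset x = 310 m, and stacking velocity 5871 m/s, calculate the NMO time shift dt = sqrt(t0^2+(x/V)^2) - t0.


x/Vnmo = 310/5871 = 0.052802
(x/Vnmo)^2 = 0.002788
t0^2 = 3.694084
sqrt(3.694084 + 0.002788) = 1.922725
dt = 1.922725 - 1.922 = 0.000725

7.250000e-04


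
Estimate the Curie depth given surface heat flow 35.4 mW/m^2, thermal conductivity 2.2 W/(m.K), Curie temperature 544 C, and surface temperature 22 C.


T_Curie - T_surf = 544 - 22 = 522 C
Convert q to W/m^2: 35.4 mW/m^2 = 0.0354 W/m^2
d = 522 * 2.2 / 0.0354 = 32440.68 m

32440.68


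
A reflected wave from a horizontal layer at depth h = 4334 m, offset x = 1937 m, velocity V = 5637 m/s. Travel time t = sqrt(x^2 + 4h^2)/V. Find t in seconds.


x^2 + 4h^2 = 1937^2 + 4*4334^2 = 3751969 + 75134224 = 78886193
sqrt(78886193) = 8881.79
t = 8881.79 / 5637 = 1.5756 s

1.5756


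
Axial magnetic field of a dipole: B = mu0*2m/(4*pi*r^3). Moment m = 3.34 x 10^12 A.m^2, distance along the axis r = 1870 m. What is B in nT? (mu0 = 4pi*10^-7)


m = 3.34 x 10^12 = 3340000000000 A.m^2
2m = 6680000000000 A.m^2
r^3 = 1870^3 = 6539203000
B = (4pi*10^-7) * 6680000000000 / (4*pi * 6539203000) * 1e9
= 8394335.570392 / 82174048420.53 * 1e9
= 102153.1217 nT

102153.1217


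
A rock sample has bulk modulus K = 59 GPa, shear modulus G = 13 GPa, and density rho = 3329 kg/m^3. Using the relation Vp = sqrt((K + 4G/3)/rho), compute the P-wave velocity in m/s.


First compute the effective modulus:
K + 4G/3 = 59e9 + 4*13e9/3 = 76333333333.33 Pa
Then divide by density:
76333333333.33 / 3329 = 22929808.7514 Pa/(kg/m^3)
Take the square root:
Vp = sqrt(22929808.7514) = 4788.51 m/s

4788.51


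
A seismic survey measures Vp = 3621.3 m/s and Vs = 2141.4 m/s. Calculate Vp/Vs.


Vp/Vs = 3621.3 / 2141.4
= 1.6911

1.6911


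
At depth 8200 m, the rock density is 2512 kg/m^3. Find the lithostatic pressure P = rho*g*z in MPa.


P = rho * g * z / 1e6
= 2512 * 9.81 * 8200 / 1e6
= 202070304.0 / 1e6
= 202.0703 MPa

202.0703


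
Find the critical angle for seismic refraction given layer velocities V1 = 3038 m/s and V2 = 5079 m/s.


V1/V2 = 3038/5079 = 0.598149
theta_c = arcsin(0.598149) = 36.7375 degrees

36.7375


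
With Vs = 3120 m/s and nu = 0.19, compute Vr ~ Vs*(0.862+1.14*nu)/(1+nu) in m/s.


Numerator factor = 0.862 + 1.14*0.19 = 1.0786
Denominator = 1 + 0.19 = 1.19
Vr = 3120 * 1.0786 / 1.19 = 2827.93 m/s

2827.93


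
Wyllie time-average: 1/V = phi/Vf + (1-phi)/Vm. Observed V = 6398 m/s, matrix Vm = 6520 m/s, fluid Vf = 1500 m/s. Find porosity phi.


1/V - 1/Vm = 1/6398 - 1/6520 = 2.92e-06
1/Vf - 1/Vm = 1/1500 - 1/6520 = 0.00051329
phi = 2.92e-06 / 0.00051329 = 0.0057

0.0057


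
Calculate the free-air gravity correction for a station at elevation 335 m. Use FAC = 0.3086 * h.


FAC = 0.3086 * h
= 0.3086 * 335
= 103.381 mGal

103.381


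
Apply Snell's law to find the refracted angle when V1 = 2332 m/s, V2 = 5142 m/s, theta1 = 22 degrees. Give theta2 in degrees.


sin(theta1) = sin(22 deg) = 0.374607
sin(theta2) = V2/V1 * sin(theta1) = 5142/2332 * 0.374607 = 0.825998
theta2 = arcsin(0.825998) = 55.6898 degrees

55.6898


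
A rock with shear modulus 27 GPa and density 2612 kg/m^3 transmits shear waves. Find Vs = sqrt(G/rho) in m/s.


Convert G to Pa: G = 27e9 Pa
Compute G/rho = 27e9 / 2612 = 10336906.585
Vs = sqrt(10336906.585) = 3215.11 m/s

3215.11


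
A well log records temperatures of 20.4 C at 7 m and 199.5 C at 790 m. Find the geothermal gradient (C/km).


dT = 199.5 - 20.4 = 179.1 C
dz = 790 - 7 = 783 m
gradient = dT/dz * 1000 = 179.1/783 * 1000 = 228.7356 C/km

228.7356


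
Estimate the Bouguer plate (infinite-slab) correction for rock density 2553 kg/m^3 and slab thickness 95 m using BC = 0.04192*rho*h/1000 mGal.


BC = 0.04192 * rho * h / 1000
= 0.04192 * 2553 * 95 / 1000
= 10.1671 mGal

10.1671


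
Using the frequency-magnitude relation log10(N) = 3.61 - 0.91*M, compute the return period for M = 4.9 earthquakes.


log10(N) = 3.61 - 0.91*4.9 = -0.849
N = 10^-0.849 = 0.141579
T = 1/N = 1/0.141579 = 7.0632 years

7.0632


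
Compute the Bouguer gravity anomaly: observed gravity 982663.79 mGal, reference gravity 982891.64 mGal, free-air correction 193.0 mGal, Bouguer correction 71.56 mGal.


BA = g_obs - g_ref + FAC - BC
= 982663.79 - 982891.64 + 193.0 - 71.56
= -106.41 mGal

-106.41


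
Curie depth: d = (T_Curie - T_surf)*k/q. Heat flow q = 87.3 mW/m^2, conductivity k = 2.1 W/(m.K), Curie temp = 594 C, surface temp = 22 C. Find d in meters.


T_Curie - T_surf = 594 - 22 = 572 C
Convert q to W/m^2: 87.3 mW/m^2 = 0.0873 W/m^2
d = 572 * 2.1 / 0.0873 = 13759.45 m

13759.45


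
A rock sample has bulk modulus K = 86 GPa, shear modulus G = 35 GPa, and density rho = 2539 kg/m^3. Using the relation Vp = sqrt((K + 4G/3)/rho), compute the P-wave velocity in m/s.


First compute the effective modulus:
K + 4G/3 = 86e9 + 4*35e9/3 = 132666666666.67 Pa
Then divide by density:
132666666666.67 / 2539 = 52251542.6021 Pa/(kg/m^3)
Take the square root:
Vp = sqrt(52251542.6021) = 7228.52 m/s

7228.52


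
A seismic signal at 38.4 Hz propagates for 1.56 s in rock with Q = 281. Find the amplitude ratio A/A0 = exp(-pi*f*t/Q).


pi*f*t/Q = pi*38.4*1.56/281 = 0.669729
A/A0 = exp(-0.669729) = 0.511847

0.511847


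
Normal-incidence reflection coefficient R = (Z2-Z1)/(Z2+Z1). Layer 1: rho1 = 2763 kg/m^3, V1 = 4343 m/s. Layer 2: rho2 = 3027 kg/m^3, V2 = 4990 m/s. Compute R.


Z1 = 2763 * 4343 = 11999709
Z2 = 3027 * 4990 = 15104730
R = (15104730 - 11999709) / (15104730 + 11999709) = 3105021 / 27104439 = 0.1146

0.1146


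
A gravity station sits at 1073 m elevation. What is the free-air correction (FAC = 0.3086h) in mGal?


FAC = 0.3086 * h
= 0.3086 * 1073
= 331.1278 mGal

331.1278


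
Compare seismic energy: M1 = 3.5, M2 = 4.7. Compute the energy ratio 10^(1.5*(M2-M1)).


M2 - M1 = 4.7 - 3.5 = 1.2
1.5 * 1.2 = 1.8
ratio = 10^1.8 = 63.1

63.1


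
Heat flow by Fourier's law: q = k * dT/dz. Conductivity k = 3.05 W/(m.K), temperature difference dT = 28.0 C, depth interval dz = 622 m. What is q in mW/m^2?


q = k * dT / dz * 1000
= 3.05 * 28.0 / 622 * 1000
= 0.137299 * 1000
= 137.299 mW/m^2

137.299


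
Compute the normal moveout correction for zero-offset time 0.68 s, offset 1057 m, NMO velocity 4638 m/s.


x/Vnmo = 1057/4638 = 0.2279
(x/Vnmo)^2 = 0.051938
t0^2 = 0.4624
sqrt(0.4624 + 0.051938) = 0.717174
dt = 0.717174 - 0.68 = 0.037174

0.037174


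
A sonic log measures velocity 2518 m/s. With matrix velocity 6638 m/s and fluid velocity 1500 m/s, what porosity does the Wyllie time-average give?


1/V - 1/Vm = 1/2518 - 1/6638 = 0.00024649
1/Vf - 1/Vm = 1/1500 - 1/6638 = 0.00051602
phi = 0.00024649 / 0.00051602 = 0.4777

0.4777


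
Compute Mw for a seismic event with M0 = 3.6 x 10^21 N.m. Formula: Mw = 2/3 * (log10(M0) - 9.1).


log10(M0) = log10(3.6 x 10^21) = 21.5563
Mw = 2/3 * (21.5563 - 9.1)
= 2/3 * 12.4563
= 8.3

8.3


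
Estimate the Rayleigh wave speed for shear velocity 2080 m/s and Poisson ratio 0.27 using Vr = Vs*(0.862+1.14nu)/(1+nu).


Numerator factor = 0.862 + 1.14*0.27 = 1.1698
Denominator = 1 + 0.27 = 1.27
Vr = 2080 * 1.1698 / 1.27 = 1915.89 m/s

1915.89


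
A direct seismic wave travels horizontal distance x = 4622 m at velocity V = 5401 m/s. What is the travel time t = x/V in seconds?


t = x / V
= 4622 / 5401
= 0.8558 s

0.8558


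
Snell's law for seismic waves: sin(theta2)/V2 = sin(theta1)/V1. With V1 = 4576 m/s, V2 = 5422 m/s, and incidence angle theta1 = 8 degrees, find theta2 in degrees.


sin(theta1) = sin(8 deg) = 0.139173
sin(theta2) = V2/V1 * sin(theta1) = 5422/4576 * 0.139173 = 0.164903
theta2 = arcsin(0.164903) = 9.4916 degrees

9.4916


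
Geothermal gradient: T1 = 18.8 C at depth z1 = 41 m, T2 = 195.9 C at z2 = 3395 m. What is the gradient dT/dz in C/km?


dT = 195.9 - 18.8 = 177.1 C
dz = 3395 - 41 = 3354 m
gradient = dT/dz * 1000 = 177.1/3354 * 1000 = 52.8026 C/km

52.8026


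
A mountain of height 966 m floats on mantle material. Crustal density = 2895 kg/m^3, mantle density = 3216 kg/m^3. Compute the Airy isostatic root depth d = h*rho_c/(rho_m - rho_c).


rho_m - rho_c = 3216 - 2895 = 321
d = 966 * 2895 / 321
= 2796570 / 321
= 8712.06 m

8712.06


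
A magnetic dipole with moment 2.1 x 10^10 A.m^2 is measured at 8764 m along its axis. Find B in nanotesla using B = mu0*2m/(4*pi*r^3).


m = 2.1 x 10^10 = 21000000000 A.m^2
2m = 42000000000 A.m^2
r^3 = 8764^3 = 673142647744
B = (4pi*10^-7) * 42000000000 / (4*pi * 673142647744) * 1e9
= 52778.75658 / 8458959987882.13 * 1e9
= 6.2394 nT

6.2394


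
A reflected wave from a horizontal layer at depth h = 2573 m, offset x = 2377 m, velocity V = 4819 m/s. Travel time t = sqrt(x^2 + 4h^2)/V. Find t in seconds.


x^2 + 4h^2 = 2377^2 + 4*2573^2 = 5650129 + 26481316 = 32131445
sqrt(32131445) = 5668.4605
t = 5668.4605 / 4819 = 1.1763 s

1.1763


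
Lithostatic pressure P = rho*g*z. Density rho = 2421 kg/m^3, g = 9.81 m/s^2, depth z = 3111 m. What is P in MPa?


P = rho * g * z / 1e6
= 2421 * 9.81 * 3111 / 1e6
= 73886281.11 / 1e6
= 73.8863 MPa

73.8863


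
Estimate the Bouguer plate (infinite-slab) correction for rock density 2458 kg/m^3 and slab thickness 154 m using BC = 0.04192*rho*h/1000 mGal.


BC = 0.04192 * rho * h / 1000
= 0.04192 * 2458 * 154 / 1000
= 15.8681 mGal

15.8681


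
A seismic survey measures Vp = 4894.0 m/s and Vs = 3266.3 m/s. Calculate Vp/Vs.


Vp/Vs = 4894.0 / 3266.3
= 1.4983

1.4983


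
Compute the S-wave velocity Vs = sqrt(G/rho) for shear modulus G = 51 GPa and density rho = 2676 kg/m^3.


Convert G to Pa: G = 51e9 Pa
Compute G/rho = 51e9 / 2676 = 19058295.9641
Vs = sqrt(19058295.9641) = 4365.58 m/s

4365.58


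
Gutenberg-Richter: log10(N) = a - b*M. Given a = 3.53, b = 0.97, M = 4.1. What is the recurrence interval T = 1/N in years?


log10(N) = 3.53 - 0.97*4.1 = -0.447
N = 10^-0.447 = 0.357273
T = 1/N = 1/0.357273 = 2.799 years

2.799


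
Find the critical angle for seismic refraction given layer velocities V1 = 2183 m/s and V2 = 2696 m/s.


V1/V2 = 2183/2696 = 0.809718
theta_c = arcsin(0.809718) = 54.0684 degrees

54.0684


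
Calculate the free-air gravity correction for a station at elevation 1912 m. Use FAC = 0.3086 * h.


FAC = 0.3086 * h
= 0.3086 * 1912
= 590.0432 mGal

590.0432


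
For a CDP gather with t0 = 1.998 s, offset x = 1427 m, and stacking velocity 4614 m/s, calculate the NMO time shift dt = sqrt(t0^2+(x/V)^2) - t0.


x/Vnmo = 1427/4614 = 0.309276
(x/Vnmo)^2 = 0.095652
t0^2 = 3.992004
sqrt(3.992004 + 0.095652) = 2.021795
dt = 2.021795 - 1.998 = 0.023795

0.023795


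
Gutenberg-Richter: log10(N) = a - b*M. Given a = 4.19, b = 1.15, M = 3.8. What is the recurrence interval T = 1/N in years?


log10(N) = 4.19 - 1.15*3.8 = -0.18
N = 10^-0.18 = 0.660693
T = 1/N = 1/0.660693 = 1.5136 years

1.5136


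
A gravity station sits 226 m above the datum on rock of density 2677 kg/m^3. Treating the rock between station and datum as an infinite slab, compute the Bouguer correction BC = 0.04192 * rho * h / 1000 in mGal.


BC = 0.04192 * rho * h / 1000
= 0.04192 * 2677 * 226 / 1000
= 25.3617 mGal

25.3617


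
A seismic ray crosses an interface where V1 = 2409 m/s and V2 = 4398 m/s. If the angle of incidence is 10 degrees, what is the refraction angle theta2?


sin(theta1) = sin(10 deg) = 0.173648
sin(theta2) = V2/V1 * sin(theta1) = 4398/2409 * 0.173648 = 0.317021
theta2 = arcsin(0.317021) = 18.4829 degrees

18.4829


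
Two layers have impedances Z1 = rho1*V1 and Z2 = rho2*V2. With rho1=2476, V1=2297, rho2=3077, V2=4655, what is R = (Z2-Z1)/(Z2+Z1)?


Z1 = 2476 * 2297 = 5687372
Z2 = 3077 * 4655 = 14323435
R = (14323435 - 5687372) / (14323435 + 5687372) = 8636063 / 20010807 = 0.4316

0.4316


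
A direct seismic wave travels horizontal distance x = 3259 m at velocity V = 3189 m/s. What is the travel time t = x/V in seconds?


t = x / V
= 3259 / 3189
= 1.022 s

1.022


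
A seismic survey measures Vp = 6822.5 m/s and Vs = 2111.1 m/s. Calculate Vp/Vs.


Vp/Vs = 6822.5 / 2111.1
= 3.2317

3.2317


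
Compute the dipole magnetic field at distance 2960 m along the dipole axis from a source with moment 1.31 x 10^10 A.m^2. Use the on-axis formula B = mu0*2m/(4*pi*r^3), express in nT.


m = 1.31 x 10^10 = 13100000000 A.m^2
2m = 26200000000 A.m^2
r^3 = 2960^3 = 25934336000
B = (4pi*10^-7) * 26200000000 / (4*pi * 25934336000) * 1e9
= 32923.89101 / 325900477813.32 * 1e9
= 101.0244 nT

101.0244


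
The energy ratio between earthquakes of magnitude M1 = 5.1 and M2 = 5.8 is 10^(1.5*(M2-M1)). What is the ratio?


M2 - M1 = 5.8 - 5.1 = 0.7
1.5 * 0.7 = 1.05
ratio = 10^1.05 = 11.22

11.22


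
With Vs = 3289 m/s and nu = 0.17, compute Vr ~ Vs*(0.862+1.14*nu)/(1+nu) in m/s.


Numerator factor = 0.862 + 1.14*0.17 = 1.0558
Denominator = 1 + 0.17 = 1.17
Vr = 3289 * 1.0558 / 1.17 = 2967.97 m/s

2967.97


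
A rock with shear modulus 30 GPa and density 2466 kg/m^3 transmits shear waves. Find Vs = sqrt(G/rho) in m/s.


Convert G to Pa: G = 30e9 Pa
Compute G/rho = 30e9 / 2466 = 12165450.1217
Vs = sqrt(12165450.1217) = 3487.9 m/s

3487.9


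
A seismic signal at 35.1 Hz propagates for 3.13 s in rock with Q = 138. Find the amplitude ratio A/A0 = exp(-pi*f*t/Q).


pi*f*t/Q = pi*35.1*3.13/138 = 2.501049
A/A0 = exp(-2.501049) = 0.081999

0.081999


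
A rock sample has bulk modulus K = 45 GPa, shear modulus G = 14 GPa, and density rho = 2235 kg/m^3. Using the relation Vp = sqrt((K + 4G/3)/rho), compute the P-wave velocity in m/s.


First compute the effective modulus:
K + 4G/3 = 45e9 + 4*14e9/3 = 63666666666.67 Pa
Then divide by density:
63666666666.67 / 2235 = 28486204.3251 Pa/(kg/m^3)
Take the square root:
Vp = sqrt(28486204.3251) = 5337.25 m/s

5337.25


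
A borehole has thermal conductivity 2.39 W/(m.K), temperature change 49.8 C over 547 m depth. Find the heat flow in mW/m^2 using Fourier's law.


q = k * dT / dz * 1000
= 2.39 * 49.8 / 547 * 1000
= 0.21759 * 1000
= 217.5905 mW/m^2

217.5905


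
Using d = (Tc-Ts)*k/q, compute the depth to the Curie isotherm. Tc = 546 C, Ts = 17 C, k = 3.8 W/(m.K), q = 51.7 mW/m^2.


T_Curie - T_surf = 546 - 17 = 529 C
Convert q to W/m^2: 51.7 mW/m^2 = 0.0517 W/m^2
d = 529 * 3.8 / 0.0517 = 38882.01 m

38882.01


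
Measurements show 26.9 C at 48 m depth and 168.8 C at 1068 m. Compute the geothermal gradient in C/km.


dT = 168.8 - 26.9 = 141.9 C
dz = 1068 - 48 = 1020 m
gradient = dT/dz * 1000 = 141.9/1020 * 1000 = 139.1176 C/km

139.1176


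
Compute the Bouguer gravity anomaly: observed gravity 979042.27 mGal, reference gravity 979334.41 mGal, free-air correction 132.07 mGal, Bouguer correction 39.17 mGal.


BA = g_obs - g_ref + FAC - BC
= 979042.27 - 979334.41 + 132.07 - 39.17
= -199.24 mGal

-199.24


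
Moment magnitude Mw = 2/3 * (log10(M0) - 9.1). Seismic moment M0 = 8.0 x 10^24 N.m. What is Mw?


log10(M0) = log10(8.0 x 10^24) = 24.9031
Mw = 2/3 * (24.9031 - 9.1)
= 2/3 * 15.8031
= 10.54

10.54


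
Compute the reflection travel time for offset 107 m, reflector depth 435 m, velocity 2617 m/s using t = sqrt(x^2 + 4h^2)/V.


x^2 + 4h^2 = 107^2 + 4*435^2 = 11449 + 756900 = 768349
sqrt(768349) = 876.5552
t = 876.5552 / 2617 = 0.3349 s

0.3349


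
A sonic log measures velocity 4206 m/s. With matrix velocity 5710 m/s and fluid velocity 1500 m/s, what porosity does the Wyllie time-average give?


1/V - 1/Vm = 1/4206 - 1/5710 = 6.262e-05
1/Vf - 1/Vm = 1/1500 - 1/5710 = 0.00049154
phi = 6.262e-05 / 0.00049154 = 0.1274

0.1274


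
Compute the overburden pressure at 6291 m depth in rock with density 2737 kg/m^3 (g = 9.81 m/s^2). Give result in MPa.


P = rho * g * z / 1e6
= 2737 * 9.81 * 6291 / 1e6
= 168913161.27 / 1e6
= 168.9132 MPa

168.9132


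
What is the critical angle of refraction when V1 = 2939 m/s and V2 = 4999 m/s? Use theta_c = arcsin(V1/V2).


V1/V2 = 2939/4999 = 0.587918
theta_c = arcsin(0.587918) = 36.0094 degrees

36.0094


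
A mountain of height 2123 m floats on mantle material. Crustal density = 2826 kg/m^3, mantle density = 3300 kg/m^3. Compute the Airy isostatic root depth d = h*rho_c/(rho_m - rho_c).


rho_m - rho_c = 3300 - 2826 = 474
d = 2123 * 2826 / 474
= 5999598 / 474
= 12657.38 m

12657.38


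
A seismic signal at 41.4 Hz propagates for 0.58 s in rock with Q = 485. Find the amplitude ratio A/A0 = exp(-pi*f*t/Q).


pi*f*t/Q = pi*41.4*0.58/485 = 0.155538
A/A0 = exp(-0.155538) = 0.855955

0.855955


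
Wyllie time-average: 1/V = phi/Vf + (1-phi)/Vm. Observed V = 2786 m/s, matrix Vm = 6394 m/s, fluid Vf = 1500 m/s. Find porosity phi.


1/V - 1/Vm = 1/2786 - 1/6394 = 0.00020254
1/Vf - 1/Vm = 1/1500 - 1/6394 = 0.00051027
phi = 0.00020254 / 0.00051027 = 0.3969

0.3969


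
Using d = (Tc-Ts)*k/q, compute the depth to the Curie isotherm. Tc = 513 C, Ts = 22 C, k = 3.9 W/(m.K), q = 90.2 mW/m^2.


T_Curie - T_surf = 513 - 22 = 491 C
Convert q to W/m^2: 90.2 mW/m^2 = 0.0902 W/m^2
d = 491 * 3.9 / 0.0902 = 21229.49 m

21229.49


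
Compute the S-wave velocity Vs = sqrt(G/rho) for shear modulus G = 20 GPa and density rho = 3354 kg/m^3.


Convert G to Pa: G = 20e9 Pa
Compute G/rho = 20e9 / 3354 = 5963029.2188
Vs = sqrt(5963029.2188) = 2441.93 m/s

2441.93


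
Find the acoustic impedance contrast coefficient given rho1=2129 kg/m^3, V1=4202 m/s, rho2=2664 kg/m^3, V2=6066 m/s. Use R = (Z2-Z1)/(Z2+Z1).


Z1 = 2129 * 4202 = 8946058
Z2 = 2664 * 6066 = 16159824
R = (16159824 - 8946058) / (16159824 + 8946058) = 7213766 / 25105882 = 0.2873

0.2873


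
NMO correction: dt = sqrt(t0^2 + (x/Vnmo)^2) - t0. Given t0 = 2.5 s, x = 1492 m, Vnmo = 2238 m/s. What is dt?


x/Vnmo = 1492/2238 = 0.666667
(x/Vnmo)^2 = 0.444444
t0^2 = 6.25
sqrt(6.25 + 0.444444) = 2.587362
dt = 2.587362 - 2.5 = 0.087362

0.087362


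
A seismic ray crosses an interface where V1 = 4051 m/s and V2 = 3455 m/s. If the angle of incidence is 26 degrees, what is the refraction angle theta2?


sin(theta1) = sin(26 deg) = 0.438371
sin(theta2) = V2/V1 * sin(theta1) = 3455/4051 * 0.438371 = 0.373876
theta2 = arcsin(0.373876) = 21.9549 degrees

21.9549


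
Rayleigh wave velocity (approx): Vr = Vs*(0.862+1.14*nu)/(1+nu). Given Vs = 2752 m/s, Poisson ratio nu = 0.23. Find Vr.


Numerator factor = 0.862 + 1.14*0.23 = 1.1242
Denominator = 1 + 0.23 = 1.23
Vr = 2752 * 1.1242 / 1.23 = 2515.28 m/s

2515.28


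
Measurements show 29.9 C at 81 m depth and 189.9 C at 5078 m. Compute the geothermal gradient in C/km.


dT = 189.9 - 29.9 = 160.0 C
dz = 5078 - 81 = 4997 m
gradient = dT/dz * 1000 = 160.0/4997 * 1000 = 32.0192 C/km

32.0192


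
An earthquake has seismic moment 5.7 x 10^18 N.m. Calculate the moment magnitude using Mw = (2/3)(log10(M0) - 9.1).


log10(M0) = log10(5.7 x 10^18) = 18.7559
Mw = 2/3 * (18.7559 - 9.1)
= 2/3 * 9.6559
= 6.44

6.44


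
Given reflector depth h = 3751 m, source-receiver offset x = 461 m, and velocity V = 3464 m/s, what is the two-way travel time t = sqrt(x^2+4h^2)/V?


x^2 + 4h^2 = 461^2 + 4*3751^2 = 212521 + 56280004 = 56492525
sqrt(56492525) = 7516.1509
t = 7516.1509 / 3464 = 2.1698 s

2.1698


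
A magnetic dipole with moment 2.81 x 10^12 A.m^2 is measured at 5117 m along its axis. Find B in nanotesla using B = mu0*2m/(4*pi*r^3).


m = 2.81 x 10^12 = 2810000000000 A.m^2
2m = 5620000000000 A.m^2
r^3 = 5117^3 = 133981936613
B = (4pi*10^-7) * 5620000000000 / (4*pi * 133981936613) * 1e9
= 7062300.28527 / 1683666671108.54 * 1e9
= 4194.5953 nT

4194.5953


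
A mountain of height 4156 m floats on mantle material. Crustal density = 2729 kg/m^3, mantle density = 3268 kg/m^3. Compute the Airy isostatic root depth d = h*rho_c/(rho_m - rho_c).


rho_m - rho_c = 3268 - 2729 = 539
d = 4156 * 2729 / 539
= 11341724 / 539
= 21042.16 m

21042.16


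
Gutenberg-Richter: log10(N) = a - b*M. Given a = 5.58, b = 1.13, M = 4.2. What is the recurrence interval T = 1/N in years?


log10(N) = 5.58 - 1.13*4.2 = 0.834
N = 10^0.834 = 6.823387
T = 1/N = 1/6.823387 = 0.1466 years

0.1466


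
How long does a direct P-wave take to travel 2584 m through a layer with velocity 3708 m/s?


t = x / V
= 2584 / 3708
= 0.6969 s

0.6969


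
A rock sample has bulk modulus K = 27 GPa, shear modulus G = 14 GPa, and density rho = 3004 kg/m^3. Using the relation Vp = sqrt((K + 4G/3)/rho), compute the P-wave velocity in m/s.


First compute the effective modulus:
K + 4G/3 = 27e9 + 4*14e9/3 = 45666666666.67 Pa
Then divide by density:
45666666666.67 / 3004 = 15201952.9516 Pa/(kg/m^3)
Take the square root:
Vp = sqrt(15201952.9516) = 3898.97 m/s

3898.97


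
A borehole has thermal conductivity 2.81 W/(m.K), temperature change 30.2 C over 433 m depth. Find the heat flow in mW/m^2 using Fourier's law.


q = k * dT / dz * 1000
= 2.81 * 30.2 / 433 * 1000
= 0.195986 * 1000
= 195.9861 mW/m^2

195.9861


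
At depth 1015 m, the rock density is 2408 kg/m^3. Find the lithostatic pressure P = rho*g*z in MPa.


P = rho * g * z / 1e6
= 2408 * 9.81 * 1015 / 1e6
= 23976817.2 / 1e6
= 23.9768 MPa

23.9768


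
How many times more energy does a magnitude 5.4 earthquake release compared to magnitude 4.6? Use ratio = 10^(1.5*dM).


M2 - M1 = 5.4 - 4.6 = 0.8
1.5 * 0.8 = 1.2
ratio = 10^1.2 = 15.85

15.85


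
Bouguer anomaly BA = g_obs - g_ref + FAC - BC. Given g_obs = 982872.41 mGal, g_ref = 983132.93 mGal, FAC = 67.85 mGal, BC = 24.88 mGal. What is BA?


BA = g_obs - g_ref + FAC - BC
= 982872.41 - 983132.93 + 67.85 - 24.88
= -217.55 mGal

-217.55


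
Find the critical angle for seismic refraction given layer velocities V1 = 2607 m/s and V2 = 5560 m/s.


V1/V2 = 2607/5560 = 0.468885
theta_c = arcsin(0.468885) = 27.9619 degrees

27.9619


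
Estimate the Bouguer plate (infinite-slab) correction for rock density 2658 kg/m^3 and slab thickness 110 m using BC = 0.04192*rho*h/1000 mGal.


BC = 0.04192 * rho * h / 1000
= 0.04192 * 2658 * 110 / 1000
= 12.2566 mGal

12.2566


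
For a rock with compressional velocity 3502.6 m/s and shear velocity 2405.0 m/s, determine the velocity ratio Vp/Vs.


Vp/Vs = 3502.6 / 2405.0
= 1.4564

1.4564


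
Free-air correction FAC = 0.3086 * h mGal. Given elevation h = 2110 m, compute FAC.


FAC = 0.3086 * h
= 0.3086 * 2110
= 651.146 mGal

651.146


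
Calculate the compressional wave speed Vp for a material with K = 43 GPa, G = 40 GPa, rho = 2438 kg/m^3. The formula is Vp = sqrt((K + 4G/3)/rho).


First compute the effective modulus:
K + 4G/3 = 43e9 + 4*40e9/3 = 96333333333.33 Pa
Then divide by density:
96333333333.33 / 2438 = 39513262.2368 Pa/(kg/m^3)
Take the square root:
Vp = sqrt(39513262.2368) = 6285.96 m/s

6285.96


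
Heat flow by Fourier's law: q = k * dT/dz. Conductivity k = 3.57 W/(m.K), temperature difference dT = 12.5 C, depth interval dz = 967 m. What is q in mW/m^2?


q = k * dT / dz * 1000
= 3.57 * 12.5 / 967 * 1000
= 0.046148 * 1000
= 46.1479 mW/m^2

46.1479


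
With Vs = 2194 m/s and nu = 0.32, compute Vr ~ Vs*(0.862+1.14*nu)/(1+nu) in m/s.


Numerator factor = 0.862 + 1.14*0.32 = 1.2268
Denominator = 1 + 0.32 = 1.32
Vr = 2194 * 1.2268 / 1.32 = 2039.09 m/s

2039.09


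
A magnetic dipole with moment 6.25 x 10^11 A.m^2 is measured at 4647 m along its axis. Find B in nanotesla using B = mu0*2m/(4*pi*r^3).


m = 6.25 x 10^11 = 625000000000 A.m^2
2m = 1250000000000 A.m^2
r^3 = 4647^3 = 100350148023
B = (4pi*10^-7) * 1250000000000 / (4*pi * 100350148023) * 1e9
= 1570796.326795 / 1261037151262.82 * 1e9
= 1245.6384 nT

1245.6384


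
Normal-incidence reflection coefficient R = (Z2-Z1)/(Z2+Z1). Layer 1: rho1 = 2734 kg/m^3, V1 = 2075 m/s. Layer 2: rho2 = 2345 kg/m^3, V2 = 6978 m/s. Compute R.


Z1 = 2734 * 2075 = 5673050
Z2 = 2345 * 6978 = 16363410
R = (16363410 - 5673050) / (16363410 + 5673050) = 10690360 / 22036460 = 0.4851

0.4851


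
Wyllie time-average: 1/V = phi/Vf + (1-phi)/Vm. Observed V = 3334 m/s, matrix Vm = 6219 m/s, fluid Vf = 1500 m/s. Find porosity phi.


1/V - 1/Vm = 1/3334 - 1/6219 = 0.00013914
1/Vf - 1/Vm = 1/1500 - 1/6219 = 0.00050587
phi = 0.00013914 / 0.00050587 = 0.2751

0.2751


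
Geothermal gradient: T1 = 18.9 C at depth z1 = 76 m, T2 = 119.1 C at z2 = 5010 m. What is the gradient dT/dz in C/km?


dT = 119.1 - 18.9 = 100.2 C
dz = 5010 - 76 = 4934 m
gradient = dT/dz * 1000 = 100.2/4934 * 1000 = 20.3081 C/km

20.3081


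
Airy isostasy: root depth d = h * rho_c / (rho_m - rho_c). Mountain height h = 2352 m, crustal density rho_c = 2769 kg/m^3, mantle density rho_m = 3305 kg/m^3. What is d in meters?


rho_m - rho_c = 3305 - 2769 = 536
d = 2352 * 2769 / 536
= 6512688 / 536
= 12150.54 m

12150.54


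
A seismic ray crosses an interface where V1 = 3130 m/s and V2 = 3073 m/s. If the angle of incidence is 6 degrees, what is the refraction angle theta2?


sin(theta1) = sin(6 deg) = 0.104528
sin(theta2) = V2/V1 * sin(theta1) = 3073/3130 * 0.104528 = 0.102625
theta2 = arcsin(0.102625) = 5.8903 degrees

5.8903


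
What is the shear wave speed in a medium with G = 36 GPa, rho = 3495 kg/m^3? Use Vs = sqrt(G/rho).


Convert G to Pa: G = 36e9 Pa
Compute G/rho = 36e9 / 3495 = 10300429.1845
Vs = sqrt(10300429.1845) = 3209.43 m/s

3209.43


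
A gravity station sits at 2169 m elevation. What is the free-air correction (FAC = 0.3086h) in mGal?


FAC = 0.3086 * h
= 0.3086 * 2169
= 669.3534 mGal

669.3534


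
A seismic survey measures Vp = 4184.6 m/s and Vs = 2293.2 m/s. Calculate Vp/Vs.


Vp/Vs = 4184.6 / 2293.2
= 1.8248

1.8248


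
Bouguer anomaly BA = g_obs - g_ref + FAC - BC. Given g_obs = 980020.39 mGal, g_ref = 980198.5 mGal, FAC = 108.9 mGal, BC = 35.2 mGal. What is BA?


BA = g_obs - g_ref + FAC - BC
= 980020.39 - 980198.5 + 108.9 - 35.2
= -104.41 mGal

-104.41


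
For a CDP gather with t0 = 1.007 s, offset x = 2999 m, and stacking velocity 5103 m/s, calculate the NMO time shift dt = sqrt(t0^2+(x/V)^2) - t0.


x/Vnmo = 2999/5103 = 0.587694
(x/Vnmo)^2 = 0.345384
t0^2 = 1.014049
sqrt(1.014049 + 0.345384) = 1.165947
dt = 1.165947 - 1.007 = 0.158947

0.158947


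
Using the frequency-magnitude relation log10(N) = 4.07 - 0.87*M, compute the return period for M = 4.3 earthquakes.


log10(N) = 4.07 - 0.87*4.3 = 0.329
N = 10^0.329 = 2.133045
T = 1/N = 1/2.133045 = 0.4688 years

0.4688


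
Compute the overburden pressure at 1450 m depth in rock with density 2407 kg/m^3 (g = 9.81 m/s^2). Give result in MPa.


P = rho * g * z / 1e6
= 2407 * 9.81 * 1450 / 1e6
= 34238371.5 / 1e6
= 34.2384 MPa

34.2384


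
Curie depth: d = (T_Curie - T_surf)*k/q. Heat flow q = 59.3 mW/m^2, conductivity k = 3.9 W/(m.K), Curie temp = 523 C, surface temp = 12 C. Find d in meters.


T_Curie - T_surf = 523 - 12 = 511 C
Convert q to W/m^2: 59.3 mW/m^2 = 0.0593 W/m^2
d = 511 * 3.9 / 0.0593 = 33607.08 m

33607.08


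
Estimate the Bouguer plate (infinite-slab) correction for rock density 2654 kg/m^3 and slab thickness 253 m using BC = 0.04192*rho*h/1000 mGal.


BC = 0.04192 * rho * h / 1000
= 0.04192 * 2654 * 253 / 1000
= 28.1477 mGal

28.1477


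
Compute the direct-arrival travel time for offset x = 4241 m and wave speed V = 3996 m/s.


t = x / V
= 4241 / 3996
= 1.0613 s

1.0613


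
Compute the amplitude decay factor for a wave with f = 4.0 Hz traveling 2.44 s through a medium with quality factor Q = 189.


pi*f*t/Q = pi*4.0*2.44/189 = 0.162233
A/A0 = exp(-0.162233) = 0.850243

0.850243


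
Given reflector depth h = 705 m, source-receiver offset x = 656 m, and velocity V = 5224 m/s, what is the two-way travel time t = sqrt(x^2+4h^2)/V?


x^2 + 4h^2 = 656^2 + 4*705^2 = 430336 + 1988100 = 2418436
sqrt(2418436) = 1555.1321
t = 1555.1321 / 5224 = 0.2977 s

0.2977


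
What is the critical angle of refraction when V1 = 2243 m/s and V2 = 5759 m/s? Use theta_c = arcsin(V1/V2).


V1/V2 = 2243/5759 = 0.389477
theta_c = arcsin(0.389477) = 22.922 degrees

22.922


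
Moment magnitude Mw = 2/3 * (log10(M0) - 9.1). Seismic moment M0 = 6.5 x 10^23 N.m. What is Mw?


log10(M0) = log10(6.5 x 10^23) = 23.8129
Mw = 2/3 * (23.8129 - 9.1)
= 2/3 * 14.7129
= 9.81

9.81


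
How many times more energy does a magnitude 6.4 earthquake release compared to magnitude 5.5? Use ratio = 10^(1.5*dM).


M2 - M1 = 6.4 - 5.5 = 0.9
1.5 * 0.9 = 1.35
ratio = 10^1.35 = 22.39

22.39


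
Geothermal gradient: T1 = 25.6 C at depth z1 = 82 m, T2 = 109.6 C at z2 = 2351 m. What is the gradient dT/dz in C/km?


dT = 109.6 - 25.6 = 84.0 C
dz = 2351 - 82 = 2269 m
gradient = dT/dz * 1000 = 84.0/2269 * 1000 = 37.0207 C/km

37.0207


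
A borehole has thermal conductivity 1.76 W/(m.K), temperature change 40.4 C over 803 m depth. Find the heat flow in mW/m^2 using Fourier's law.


q = k * dT / dz * 1000
= 1.76 * 40.4 / 803 * 1000
= 0.088548 * 1000
= 88.5479 mW/m^2

88.5479


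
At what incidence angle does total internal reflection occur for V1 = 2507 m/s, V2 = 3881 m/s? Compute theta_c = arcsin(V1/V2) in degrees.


V1/V2 = 2507/3881 = 0.645968
theta_c = arcsin(0.645968) = 40.2383 degrees

40.2383


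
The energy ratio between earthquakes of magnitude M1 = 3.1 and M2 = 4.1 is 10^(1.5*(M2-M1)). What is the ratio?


M2 - M1 = 4.1 - 3.1 = 1.0
1.5 * 1.0 = 1.5
ratio = 10^1.5 = 31.62

31.62


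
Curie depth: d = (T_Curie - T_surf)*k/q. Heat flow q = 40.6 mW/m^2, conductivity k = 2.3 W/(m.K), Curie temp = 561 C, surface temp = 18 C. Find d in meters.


T_Curie - T_surf = 561 - 18 = 543 C
Convert q to W/m^2: 40.6 mW/m^2 = 0.0406 W/m^2
d = 543 * 2.3 / 0.0406 = 30761.08 m

30761.08


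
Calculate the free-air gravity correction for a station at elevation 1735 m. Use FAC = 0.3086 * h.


FAC = 0.3086 * h
= 0.3086 * 1735
= 535.421 mGal

535.421


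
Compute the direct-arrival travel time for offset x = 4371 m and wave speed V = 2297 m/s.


t = x / V
= 4371 / 2297
= 1.9029 s

1.9029


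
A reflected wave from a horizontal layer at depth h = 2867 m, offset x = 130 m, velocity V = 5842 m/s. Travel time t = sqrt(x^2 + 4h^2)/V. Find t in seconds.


x^2 + 4h^2 = 130^2 + 4*2867^2 = 16900 + 32878756 = 32895656
sqrt(32895656) = 5735.4735
t = 5735.4735 / 5842 = 0.9818 s

0.9818


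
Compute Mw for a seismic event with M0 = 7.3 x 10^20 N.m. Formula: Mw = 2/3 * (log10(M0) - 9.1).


log10(M0) = log10(7.3 x 10^20) = 20.8633
Mw = 2/3 * (20.8633 - 9.1)
= 2/3 * 11.7633
= 7.84

7.84


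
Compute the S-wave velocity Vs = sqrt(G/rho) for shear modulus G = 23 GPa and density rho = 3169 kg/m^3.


Convert G to Pa: G = 23e9 Pa
Compute G/rho = 23e9 / 3169 = 7257810.0347
Vs = sqrt(7257810.0347) = 2694.03 m/s

2694.03


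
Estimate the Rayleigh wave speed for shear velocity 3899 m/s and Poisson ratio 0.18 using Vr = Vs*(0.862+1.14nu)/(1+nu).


Numerator factor = 0.862 + 1.14*0.18 = 1.0672
Denominator = 1 + 0.18 = 1.18
Vr = 3899 * 1.0672 / 1.18 = 3526.28 m/s

3526.28


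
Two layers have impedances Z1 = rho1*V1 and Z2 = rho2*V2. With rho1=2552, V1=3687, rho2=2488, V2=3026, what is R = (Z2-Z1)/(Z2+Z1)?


Z1 = 2552 * 3687 = 9409224
Z2 = 2488 * 3026 = 7528688
R = (7528688 - 9409224) / (7528688 + 9409224) = -1880536 / 16937912 = -0.111

-0.111


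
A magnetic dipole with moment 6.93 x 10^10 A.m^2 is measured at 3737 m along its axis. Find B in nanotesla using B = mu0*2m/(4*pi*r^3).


m = 6.93 x 10^10 = 69300000000 A.m^2
2m = 138600000000 A.m^2
r^3 = 3737^3 = 52187836553
B = (4pi*10^-7) * 138600000000 / (4*pi * 52187836553) * 1e9
= 174169.896715 / 655811695686.6 * 1e9
= 265.5791 nT

265.5791


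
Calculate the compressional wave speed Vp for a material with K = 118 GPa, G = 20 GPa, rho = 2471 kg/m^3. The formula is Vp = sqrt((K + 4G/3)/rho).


First compute the effective modulus:
K + 4G/3 = 118e9 + 4*20e9/3 = 144666666666.67 Pa
Then divide by density:
144666666666.67 / 2471 = 58545797.9226 Pa/(kg/m^3)
Take the square root:
Vp = sqrt(58545797.9226) = 7651.52 m/s

7651.52


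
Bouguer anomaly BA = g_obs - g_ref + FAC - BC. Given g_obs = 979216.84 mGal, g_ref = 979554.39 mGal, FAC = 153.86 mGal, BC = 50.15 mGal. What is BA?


BA = g_obs - g_ref + FAC - BC
= 979216.84 - 979554.39 + 153.86 - 50.15
= -233.84 mGal

-233.84


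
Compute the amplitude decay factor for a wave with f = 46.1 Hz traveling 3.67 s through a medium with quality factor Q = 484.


pi*f*t/Q = pi*46.1*3.67/484 = 1.098175
A/A0 = exp(-1.098175) = 0.333479

0.333479


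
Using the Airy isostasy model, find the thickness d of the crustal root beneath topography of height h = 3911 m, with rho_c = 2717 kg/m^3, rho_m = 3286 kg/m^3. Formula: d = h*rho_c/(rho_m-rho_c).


rho_m - rho_c = 3286 - 2717 = 569
d = 3911 * 2717 / 569
= 10626187 / 569
= 18675.2 m

18675.2


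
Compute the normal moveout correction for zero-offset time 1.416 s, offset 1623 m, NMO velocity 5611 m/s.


x/Vnmo = 1623/5611 = 0.289253
(x/Vnmo)^2 = 0.083667
t0^2 = 2.005056
sqrt(2.005056 + 0.083667) = 1.445242
dt = 1.445242 - 1.416 = 0.029242

0.029242


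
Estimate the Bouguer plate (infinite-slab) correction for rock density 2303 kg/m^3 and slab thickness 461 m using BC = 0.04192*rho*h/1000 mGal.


BC = 0.04192 * rho * h / 1000
= 0.04192 * 2303 * 461 / 1000
= 44.5058 mGal

44.5058


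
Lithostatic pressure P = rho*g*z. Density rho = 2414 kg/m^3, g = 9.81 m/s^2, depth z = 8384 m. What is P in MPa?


P = rho * g * z / 1e6
= 2414 * 9.81 * 8384 / 1e6
= 198544354.56 / 1e6
= 198.5444 MPa

198.5444


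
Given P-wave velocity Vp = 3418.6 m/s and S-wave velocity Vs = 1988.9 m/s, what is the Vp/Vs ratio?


Vp/Vs = 3418.6 / 1988.9
= 1.7188

1.7188


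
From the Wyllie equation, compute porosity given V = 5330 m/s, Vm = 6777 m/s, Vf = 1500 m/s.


1/V - 1/Vm = 1/5330 - 1/6777 = 4.006e-05
1/Vf - 1/Vm = 1/1500 - 1/6777 = 0.00051911
phi = 4.006e-05 / 0.00051911 = 0.0772

0.0772


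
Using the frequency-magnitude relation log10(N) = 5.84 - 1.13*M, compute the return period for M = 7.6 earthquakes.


log10(N) = 5.84 - 1.13*7.6 = -2.748
N = 10^-2.748 = 0.001786
T = 1/N = 1/0.001786 = 559.7576 years

559.7576


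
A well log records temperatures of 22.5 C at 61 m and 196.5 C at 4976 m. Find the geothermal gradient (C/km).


dT = 196.5 - 22.5 = 174.0 C
dz = 4976 - 61 = 4915 m
gradient = dT/dz * 1000 = 174.0/4915 * 1000 = 35.4018 C/km

35.4018


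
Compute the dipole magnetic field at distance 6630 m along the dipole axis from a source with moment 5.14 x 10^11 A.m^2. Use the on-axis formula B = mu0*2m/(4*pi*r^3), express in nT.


m = 5.14 x 10^11 = 514000000000 A.m^2
2m = 1028000000000 A.m^2
r^3 = 6630^3 = 291434247000
B = (4pi*10^-7) * 1028000000000 / (4*pi * 291434247000) * 1e9
= 1291822.899156 / 3662270757518.69 * 1e9
= 352.7382 nT

352.7382


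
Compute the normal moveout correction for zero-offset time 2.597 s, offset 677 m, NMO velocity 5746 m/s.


x/Vnmo = 677/5746 = 0.117821
(x/Vnmo)^2 = 0.013882
t0^2 = 6.744409
sqrt(6.744409 + 0.013882) = 2.599671
dt = 2.599671 - 2.597 = 0.002671

0.002671


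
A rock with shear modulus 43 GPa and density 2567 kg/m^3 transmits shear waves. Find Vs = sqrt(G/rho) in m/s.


Convert G to Pa: G = 43e9 Pa
Compute G/rho = 43e9 / 2567 = 16751071.2894
Vs = sqrt(16751071.2894) = 4092.81 m/s

4092.81


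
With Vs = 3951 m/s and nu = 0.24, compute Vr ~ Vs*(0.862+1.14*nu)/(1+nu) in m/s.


Numerator factor = 0.862 + 1.14*0.24 = 1.1356
Denominator = 1 + 0.24 = 1.24
Vr = 3951 * 1.1356 / 1.24 = 3618.35 m/s

3618.35


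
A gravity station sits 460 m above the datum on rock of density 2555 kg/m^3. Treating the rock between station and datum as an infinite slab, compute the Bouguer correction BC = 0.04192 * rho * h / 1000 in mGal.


BC = 0.04192 * rho * h / 1000
= 0.04192 * 2555 * 460 / 1000
= 49.2686 mGal

49.2686


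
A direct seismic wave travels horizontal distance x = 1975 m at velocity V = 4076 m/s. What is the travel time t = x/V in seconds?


t = x / V
= 1975 / 4076
= 0.4845 s

0.4845


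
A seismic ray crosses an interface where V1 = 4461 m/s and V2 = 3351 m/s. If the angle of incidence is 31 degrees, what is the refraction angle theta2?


sin(theta1) = sin(31 deg) = 0.515038
sin(theta2) = V2/V1 * sin(theta1) = 3351/4461 * 0.515038 = 0.386885
theta2 = arcsin(0.386885) = 22.7608 degrees

22.7608


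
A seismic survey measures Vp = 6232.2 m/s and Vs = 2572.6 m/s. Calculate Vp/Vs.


Vp/Vs = 6232.2 / 2572.6
= 2.4225

2.4225


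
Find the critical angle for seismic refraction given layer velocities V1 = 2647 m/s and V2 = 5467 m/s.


V1/V2 = 2647/5467 = 0.484178
theta_c = arcsin(0.484178) = 28.9586 degrees

28.9586


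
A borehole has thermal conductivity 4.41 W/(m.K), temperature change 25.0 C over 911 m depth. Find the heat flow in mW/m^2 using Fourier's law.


q = k * dT / dz * 1000
= 4.41 * 25.0 / 911 * 1000
= 0.121021 * 1000
= 121.0209 mW/m^2

121.0209


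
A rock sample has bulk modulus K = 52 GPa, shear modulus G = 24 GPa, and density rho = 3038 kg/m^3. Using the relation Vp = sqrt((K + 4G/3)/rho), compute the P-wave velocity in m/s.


First compute the effective modulus:
K + 4G/3 = 52e9 + 4*24e9/3 = 84000000000.0 Pa
Then divide by density:
84000000000.0 / 3038 = 27649769.5853 Pa/(kg/m^3)
Take the square root:
Vp = sqrt(27649769.5853) = 5258.3 m/s

5258.3


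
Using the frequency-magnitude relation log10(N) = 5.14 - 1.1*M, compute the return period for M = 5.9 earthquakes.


log10(N) = 5.14 - 1.1*5.9 = -1.35
N = 10^-1.35 = 0.044668
T = 1/N = 1/0.044668 = 22.3872 years

22.3872


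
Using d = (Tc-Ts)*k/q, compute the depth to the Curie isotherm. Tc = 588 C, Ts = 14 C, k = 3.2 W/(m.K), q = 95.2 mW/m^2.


T_Curie - T_surf = 588 - 14 = 574 C
Convert q to W/m^2: 95.2 mW/m^2 = 0.0952 W/m^2
d = 574 * 3.2 / 0.0952 = 19294.12 m

19294.12
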